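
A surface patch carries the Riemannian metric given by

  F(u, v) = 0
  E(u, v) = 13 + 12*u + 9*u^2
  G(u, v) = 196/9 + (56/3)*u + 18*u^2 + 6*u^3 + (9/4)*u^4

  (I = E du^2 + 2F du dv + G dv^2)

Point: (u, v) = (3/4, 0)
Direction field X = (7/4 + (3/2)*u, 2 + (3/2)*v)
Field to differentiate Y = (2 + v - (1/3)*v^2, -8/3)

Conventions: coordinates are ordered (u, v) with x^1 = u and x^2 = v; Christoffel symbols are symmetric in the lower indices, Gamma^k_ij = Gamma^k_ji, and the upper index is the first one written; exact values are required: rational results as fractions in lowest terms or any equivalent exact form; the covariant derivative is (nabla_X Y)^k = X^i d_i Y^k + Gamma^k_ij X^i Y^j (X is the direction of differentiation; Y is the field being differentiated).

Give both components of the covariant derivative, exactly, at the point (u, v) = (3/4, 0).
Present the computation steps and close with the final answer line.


E = 433/16, F = 0, G = 452929/9216 at the point
E_u = 51/2, E_v = 0, F_u = 0, F_v = 0, G_u = 11441/192, G_v = 0
EG - F^2 = 196118257/147456;  g^inv = (147456/196118257) * [[452929/9216, 0], [0, 433/16]]
first-kind symbols [ij,l] = (1/2)(d_i g_jl + d_j g_il - d_l g_ij): [uu,u] = E_u/2 = 51/4, [uu,v] = F_u - E_v/2 = 0, [uv,u] = E_v/2 = 0, [uv,v] = G_u/2 = 11441/384, [vv,u] = F_v - G_u/2 = -11441/384, [vv,v] = G_v/2 = 0
Gamma^u_ij = (G*[ij,u] - F*[ij,v])/(EG - F^2), Gamma^v_ij = (E*[ij,v] - F*[ij,u])/(EG - F^2)
Gamma_uuu = 204/433, Gamma_uuv = 0, Gamma_uvv = -11441/10392, Gamma_vuu = 0, Gamma_vuv = 408/673, Gamma_vvv = 0
X = (23/8, 2), Y = (2, -8/3) at the point

Answer: (nabla_X Y)^u = 41233/3897, (nabla_X Y)^v = -1496/673


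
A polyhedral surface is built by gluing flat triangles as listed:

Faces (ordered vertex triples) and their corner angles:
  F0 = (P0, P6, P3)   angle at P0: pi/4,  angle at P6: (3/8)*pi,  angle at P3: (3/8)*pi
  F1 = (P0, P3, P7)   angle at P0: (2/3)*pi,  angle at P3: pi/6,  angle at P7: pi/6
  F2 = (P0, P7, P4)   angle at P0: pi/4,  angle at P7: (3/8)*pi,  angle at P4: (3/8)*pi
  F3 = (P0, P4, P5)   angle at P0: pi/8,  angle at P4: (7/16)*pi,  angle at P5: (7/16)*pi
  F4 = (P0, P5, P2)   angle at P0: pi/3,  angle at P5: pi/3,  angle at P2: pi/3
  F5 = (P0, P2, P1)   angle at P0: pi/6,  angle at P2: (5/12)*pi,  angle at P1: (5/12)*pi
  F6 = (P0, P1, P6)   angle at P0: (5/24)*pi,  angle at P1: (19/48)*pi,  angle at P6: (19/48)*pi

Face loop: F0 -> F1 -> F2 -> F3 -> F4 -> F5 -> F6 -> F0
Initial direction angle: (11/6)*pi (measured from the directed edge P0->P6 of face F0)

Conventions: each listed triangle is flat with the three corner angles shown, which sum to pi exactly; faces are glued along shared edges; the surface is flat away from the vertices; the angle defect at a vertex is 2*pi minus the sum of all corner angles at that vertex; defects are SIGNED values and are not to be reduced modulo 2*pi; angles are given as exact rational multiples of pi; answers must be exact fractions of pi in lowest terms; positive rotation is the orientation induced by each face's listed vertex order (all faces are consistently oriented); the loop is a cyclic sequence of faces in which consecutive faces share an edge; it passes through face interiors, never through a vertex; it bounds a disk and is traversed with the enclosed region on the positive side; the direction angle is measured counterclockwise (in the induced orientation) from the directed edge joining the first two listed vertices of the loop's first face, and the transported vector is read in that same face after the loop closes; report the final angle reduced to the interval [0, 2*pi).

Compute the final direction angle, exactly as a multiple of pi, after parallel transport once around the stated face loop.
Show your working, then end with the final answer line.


enclosed vertex P0: corner angles sum to 2*pi, defect = 2*pi - 2*pi = 0
the final direction is the initial angle plus the enclosed defects, taken mod 2*pi in the induced orientation
final angle = (11/6)*pi + 0 = (11/6)*pi (mod 2*pi)

Answer: final direction angle = (11/6)*pi


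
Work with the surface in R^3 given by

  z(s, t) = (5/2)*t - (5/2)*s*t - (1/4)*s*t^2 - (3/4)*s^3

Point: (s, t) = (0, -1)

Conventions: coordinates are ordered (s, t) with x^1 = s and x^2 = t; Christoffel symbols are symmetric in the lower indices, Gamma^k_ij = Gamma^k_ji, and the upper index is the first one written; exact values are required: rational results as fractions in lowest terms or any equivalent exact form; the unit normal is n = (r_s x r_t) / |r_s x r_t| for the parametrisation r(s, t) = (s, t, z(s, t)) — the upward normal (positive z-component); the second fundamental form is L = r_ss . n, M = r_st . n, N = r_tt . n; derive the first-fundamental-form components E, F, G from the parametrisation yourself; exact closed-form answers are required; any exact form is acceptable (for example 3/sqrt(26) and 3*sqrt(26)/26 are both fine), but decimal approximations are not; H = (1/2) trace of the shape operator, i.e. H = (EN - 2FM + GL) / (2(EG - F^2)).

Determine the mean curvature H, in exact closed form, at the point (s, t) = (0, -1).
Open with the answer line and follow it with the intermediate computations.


Answer: H = 720*sqrt(197)/38809

z_s = 9/4, z_t = 5/2, z_ss = 0, z_st = -2, z_tt = 0
E = 97/16, F = 45/8, G = 29/4; answer radicand W^2 = 197/16
unnormalised second-form numerators: l = 0, m = -2, n = 0; L = l/sqrt(197/16), and similarly M = m/sqrt(W^2), N = n/sqrt(W^2)
H = (E*n - 2*F*m + G*l) / (2*(EG - F^2)*sqrt(W^2)); E*n - 2*F*m + G*l = 45/2, EG - F^2 = 197/16, so H = (180/197)/sqrt(197/16)


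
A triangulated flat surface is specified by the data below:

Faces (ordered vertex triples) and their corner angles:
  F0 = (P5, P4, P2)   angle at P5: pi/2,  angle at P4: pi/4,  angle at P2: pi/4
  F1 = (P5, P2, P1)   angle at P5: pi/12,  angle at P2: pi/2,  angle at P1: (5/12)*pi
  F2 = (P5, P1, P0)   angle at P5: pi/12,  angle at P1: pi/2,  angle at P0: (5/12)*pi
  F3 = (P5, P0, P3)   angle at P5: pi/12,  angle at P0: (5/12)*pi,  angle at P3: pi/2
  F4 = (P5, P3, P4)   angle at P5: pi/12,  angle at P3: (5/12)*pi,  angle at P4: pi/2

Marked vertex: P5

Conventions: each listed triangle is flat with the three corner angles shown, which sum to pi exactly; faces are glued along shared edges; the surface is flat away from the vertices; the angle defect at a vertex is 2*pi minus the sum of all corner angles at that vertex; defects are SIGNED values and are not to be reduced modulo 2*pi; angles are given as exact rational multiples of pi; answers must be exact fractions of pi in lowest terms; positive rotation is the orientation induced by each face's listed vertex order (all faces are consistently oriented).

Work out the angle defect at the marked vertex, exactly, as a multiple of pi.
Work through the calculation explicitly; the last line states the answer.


Sum of corner angles at P5: (5/6)*pi
defect = 2*pi - (5/6)*pi

Answer: defect(P5) = (7/6)*pi


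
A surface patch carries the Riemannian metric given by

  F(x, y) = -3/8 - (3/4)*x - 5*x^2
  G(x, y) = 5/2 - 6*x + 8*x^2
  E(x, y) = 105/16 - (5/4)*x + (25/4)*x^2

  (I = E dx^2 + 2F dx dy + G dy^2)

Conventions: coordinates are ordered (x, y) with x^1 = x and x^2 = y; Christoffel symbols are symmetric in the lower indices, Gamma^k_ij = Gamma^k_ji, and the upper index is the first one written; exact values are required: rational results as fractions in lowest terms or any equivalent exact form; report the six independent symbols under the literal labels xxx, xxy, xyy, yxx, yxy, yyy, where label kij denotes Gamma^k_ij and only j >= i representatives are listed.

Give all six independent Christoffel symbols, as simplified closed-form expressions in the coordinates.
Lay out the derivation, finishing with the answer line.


E = 105/16 - (5/4)*x + (25/4)*x^2; F = -3/8 - (3/4)*x - 5*x^2; G = 5/2 - 6*x + 8*x^2
Gamma^k_ij = (1/2) g^{kl} (d_i g_jl + d_j g_il - d_l g_ij), with g^inv = (1/(EG-F^2)) [[G, -F], [-F, E]]
first partials: E_x = -5/4 + (25/2)*x, E_y = 0, F_x = -3/4 - 10*x, F_y = 0, G_x = -6 + 16*x, G_y = 0
D = EG - F^2 = 1041/64 - (689/16)*x + (1141/16)*x^2 - 55*x^3 + 25*x^4
expanded: Gamma^x_xx = (G E_x - 2F F_x + F E_y)/(2D), Gamma^x_xy = (G E_y - F G_x)/(2D), Gamma^x_yy = (2G F_y - G G_x - F G_y)/(2D), Gamma^y_xx = (2E F_x - E E_y - F E_x)/(2D), Gamma^y_xy = (E G_x - F E_y)/(2D), Gamma^y_yy = (E G_y - 2F F_y + F G_x)/(2D); substitute and cancel common factors

Answer: Gamma_xxx = (-3440*x^2 + 964*x - 118)/(1600*x^4 - 3520*x^3 + 4564*x^2 - 2756*x + 1041), Gamma_xxy = (2560*x^3 - 576*x^2 + 48*x - 72)/(1600*x^4 - 3520*x^3 + 4564*x^2 - 2756*x + 1041), Gamma_xyy = (-4096*x^3 + 4608*x^2 - 2432*x + 480)/(1600*x^4 - 3520*x^3 + 4564*x^2 - 2756*x + 1041), Gamma_yxx = (-2000*x^3 + 600*x^2 - 4020*x - 330)/(1600*x^4 - 3520*x^3 + 4564*x^2 - 2756*x + 1041), Gamma_yxy = (3200*x^3 - 1840*x^2 + 3600*x - 1260)/(1600*x^4 - 3520*x^3 + 4564*x^2 - 2756*x + 1041), Gamma_yyy = (-2560*x^3 + 576*x^2 - 48*x + 72)/(1600*x^4 - 3520*x^3 + 4564*x^2 - 2756*x + 1041)


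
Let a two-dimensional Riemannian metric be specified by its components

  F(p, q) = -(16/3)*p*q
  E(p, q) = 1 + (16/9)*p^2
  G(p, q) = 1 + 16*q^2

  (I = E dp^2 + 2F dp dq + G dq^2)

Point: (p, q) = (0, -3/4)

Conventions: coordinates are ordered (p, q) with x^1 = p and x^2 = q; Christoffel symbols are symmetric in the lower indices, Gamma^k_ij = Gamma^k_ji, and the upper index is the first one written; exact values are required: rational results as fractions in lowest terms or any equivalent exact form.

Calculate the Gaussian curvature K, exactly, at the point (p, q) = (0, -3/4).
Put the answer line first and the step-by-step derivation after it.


Answer: K = -4/75

E = 1, F = 0, G = 10, EG - F^2 = 10 at the point
E_p = 0, E_q = 0, F_p = 4, F_q = 0, G_p = 0, G_q = -24
E_qq = 0, F_pq = -16/3, G_pp = 0
K follows from Brioschi's formula, (det M1 - det M2)/(EG - F^2)^2.
M1 = [[-E_qq/2 + F_pq - G_pp/2, E_p/2, F_p - E_q/2], [F_q - G_p/2, E, F], [G_q/2, F, G]] = [[-16/3, 0, 4], [0, 1, 0], [-12, 0, 10]]; det M1 = -16/3
M2 = [[0, E_q/2, G_p/2], [E_q/2, E, F], [G_p/2, F, G]] = [[0, 0, 0], [0, 1, 0], [0, 0, 10]]; det M2 = 0
det M1 - det M2 = -16/3; K = -16/3 / (10)^2 = -4/75


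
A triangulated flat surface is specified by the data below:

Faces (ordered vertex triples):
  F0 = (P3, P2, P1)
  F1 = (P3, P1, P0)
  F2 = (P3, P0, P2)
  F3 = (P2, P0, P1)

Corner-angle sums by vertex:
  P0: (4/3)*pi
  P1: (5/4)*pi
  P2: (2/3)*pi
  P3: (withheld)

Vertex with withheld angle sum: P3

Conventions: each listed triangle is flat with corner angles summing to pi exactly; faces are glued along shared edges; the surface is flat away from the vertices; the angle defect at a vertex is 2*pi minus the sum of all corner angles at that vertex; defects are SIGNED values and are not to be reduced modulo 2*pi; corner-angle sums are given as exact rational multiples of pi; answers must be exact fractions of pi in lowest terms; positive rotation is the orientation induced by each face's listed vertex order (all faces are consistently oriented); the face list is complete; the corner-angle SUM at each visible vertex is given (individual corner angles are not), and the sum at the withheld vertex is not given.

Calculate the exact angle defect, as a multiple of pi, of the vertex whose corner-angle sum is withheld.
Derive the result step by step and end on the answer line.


V = 4, E = 6, F = 4; chi = V - E + F = 2
Gauss-Bonnet: total defect = 2*pi*chi = 4*pi; visible defects sum to (11/4)*pi

Answer: defect(P3) = (5/4)*pi


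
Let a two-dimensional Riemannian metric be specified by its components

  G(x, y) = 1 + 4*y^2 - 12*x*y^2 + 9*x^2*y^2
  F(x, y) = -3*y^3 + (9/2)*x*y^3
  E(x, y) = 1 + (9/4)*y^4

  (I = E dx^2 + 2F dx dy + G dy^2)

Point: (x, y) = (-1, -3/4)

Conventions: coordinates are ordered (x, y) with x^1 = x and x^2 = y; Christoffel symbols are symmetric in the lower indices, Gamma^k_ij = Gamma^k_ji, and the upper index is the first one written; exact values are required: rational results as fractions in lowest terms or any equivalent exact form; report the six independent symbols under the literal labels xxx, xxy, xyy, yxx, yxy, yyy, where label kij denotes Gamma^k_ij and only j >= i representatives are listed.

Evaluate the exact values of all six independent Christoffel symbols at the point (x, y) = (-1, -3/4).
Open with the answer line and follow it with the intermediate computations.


Answer: Gamma_xxx = 0, Gamma_xxy = -1944/16153, Gamma_xyy = -4320/16153, Gamma_yxx = 0, Gamma_yxy = -8640/16153, Gamma_yyy = -19200/16153

E = 1753/1024, F = 405/128, G = 241/16 at the point
E_x = 0, E_y = -243/64, F_x = -243/128, F_y = -405/32, G_x = -135/8, G_y = -75/2
EG - F^2 = 16153/1024;  g^inv = (1024/16153) * [[241/16, -405/128], [-405/128, 1753/1024]]
first-kind symbols [ij,l] = (1/2)(d_i g_jl + d_j g_il - d_l g_ij): [xx,x] = E_x/2 = 0, [xx,y] = F_x - E_y/2 = 0, [xy,x] = E_y/2 = -243/128, [xy,y] = G_x/2 = -135/16, [yy,x] = F_y - G_x/2 = -135/32, [yy,y] = G_y/2 = -75/4
Gamma^x_ij = (G*[ij,x] - F*[ij,y])/(EG - F^2), Gamma^y_ij = (E*[ij,y] - F*[ij,x])/(EG - F^2)


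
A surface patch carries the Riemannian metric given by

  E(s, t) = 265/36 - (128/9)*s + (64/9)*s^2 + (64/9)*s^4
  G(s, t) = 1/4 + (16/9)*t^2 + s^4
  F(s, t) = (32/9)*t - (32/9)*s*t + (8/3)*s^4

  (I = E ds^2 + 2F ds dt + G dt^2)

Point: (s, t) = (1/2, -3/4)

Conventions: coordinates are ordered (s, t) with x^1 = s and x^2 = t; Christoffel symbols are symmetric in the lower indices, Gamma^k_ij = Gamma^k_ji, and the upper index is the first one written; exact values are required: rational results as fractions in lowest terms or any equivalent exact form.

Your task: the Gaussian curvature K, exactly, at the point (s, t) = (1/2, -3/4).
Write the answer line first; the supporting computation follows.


Answer: K = -119136/168175

E = 89/36, F = -7/6, G = 21/16, EG - F^2 = 1085/576 at the point
E_s = -32/9, E_t = 0, F_s = 4, F_t = 16/9, G_s = 1/2, G_t = -8/3
E_tt = 0, F_st = -32/9, G_ss = 3
Brioschi: K = (det M1 - det M2) / (EG - F^2)^2 with the standard first/second-derivative matrices M1, M2.
M1 = [[-E_tt/2 + F_st - G_ss/2, E_s/2, F_s - E_t/2], [F_t - G_s/2, E, F], [G_t/2, F, G]] = [[-91/18, -16/9, 4], [55/36, 89/36, -7/6], [-4/3, -7/6, 21/16]]; det M1 = -9221/3456
M2 = [[0, E_t/2, G_s/2], [E_t/2, E, F], [G_s/2, F, G]] = [[0, 0, 1/4], [0, 89/36, -7/6], [1/4, -7/6, 21/16]]; det M2 = -89/576
det M1 - det M2 = -8687/3456; K = -8687/3456 / (1085/576)^2 = -119136/168175


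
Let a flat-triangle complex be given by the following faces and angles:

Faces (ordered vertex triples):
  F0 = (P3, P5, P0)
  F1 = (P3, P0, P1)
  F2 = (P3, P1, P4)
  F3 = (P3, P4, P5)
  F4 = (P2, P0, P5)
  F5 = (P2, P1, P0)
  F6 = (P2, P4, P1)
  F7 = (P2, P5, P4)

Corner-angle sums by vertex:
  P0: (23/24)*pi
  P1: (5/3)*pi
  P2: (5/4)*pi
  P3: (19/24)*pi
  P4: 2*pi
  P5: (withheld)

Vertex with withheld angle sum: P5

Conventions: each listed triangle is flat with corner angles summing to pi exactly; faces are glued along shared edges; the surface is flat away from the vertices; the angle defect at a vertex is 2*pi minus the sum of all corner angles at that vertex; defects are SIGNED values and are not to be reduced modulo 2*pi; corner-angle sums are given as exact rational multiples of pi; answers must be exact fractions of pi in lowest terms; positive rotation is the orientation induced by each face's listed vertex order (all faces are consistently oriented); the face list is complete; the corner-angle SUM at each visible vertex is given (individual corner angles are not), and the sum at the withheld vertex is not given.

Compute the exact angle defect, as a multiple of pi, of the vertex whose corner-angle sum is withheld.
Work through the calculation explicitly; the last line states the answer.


V = 6, E = 12, F = 8; chi = V - E + F = 2
Gauss-Bonnet: total defect = 2*pi*chi = 4*pi; visible defects sum to (10/3)*pi

Answer: defect(P5) = (2/3)*pi


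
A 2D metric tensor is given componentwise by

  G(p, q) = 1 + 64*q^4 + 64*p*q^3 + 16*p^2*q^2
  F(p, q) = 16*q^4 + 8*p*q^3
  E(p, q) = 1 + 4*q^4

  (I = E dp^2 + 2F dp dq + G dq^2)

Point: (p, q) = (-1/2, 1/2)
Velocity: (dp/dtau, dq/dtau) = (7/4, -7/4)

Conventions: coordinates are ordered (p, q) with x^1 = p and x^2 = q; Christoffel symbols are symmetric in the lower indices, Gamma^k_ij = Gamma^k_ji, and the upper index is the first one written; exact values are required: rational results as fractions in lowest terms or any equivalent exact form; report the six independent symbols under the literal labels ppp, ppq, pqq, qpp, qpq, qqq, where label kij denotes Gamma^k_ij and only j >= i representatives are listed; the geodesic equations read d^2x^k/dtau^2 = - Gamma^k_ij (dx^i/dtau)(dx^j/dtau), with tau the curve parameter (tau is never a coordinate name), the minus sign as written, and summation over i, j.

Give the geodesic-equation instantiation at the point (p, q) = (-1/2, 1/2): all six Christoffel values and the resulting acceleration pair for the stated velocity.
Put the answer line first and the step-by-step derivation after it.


Answer: Gamma_ppp = 0, Gamma_ppq = 4/9, Gamma_pqq = 4/3, Gamma_qpp = 0, Gamma_qpq = 8/9, Gamma_qqq = 8/3; accelerations (d^2p/dtau^2, d^2q/dtau^2) = (-49/36, -49/18)

E = 5/4, F = 1/2, G = 2 at the point
E_p = 0, E_q = 2, F_p = 1, F_q = 5, G_p = 4, G_q = 12
EG - F^2 = 9/4;  g^inv = (4/9) * [[2, -1/2], [-1/2, 5/4]]
first-kind symbols [ij,l] = (1/2)(d_i g_jl + d_j g_il - d_l g_ij): [pp,p] = E_p/2 = 0, [pp,q] = F_p - E_q/2 = 0, [pq,p] = E_q/2 = 1, [pq,q] = G_p/2 = 2, [qq,p] = F_q - G_p/2 = 3, [qq,q] = G_q/2 = 6
Gamma^p_ij = (G*[ij,p] - F*[ij,q])/(EG - F^2), Gamma^q_ij = (E*[ij,q] - F*[ij,p])/(EG - F^2)
Gamma_ppp = 0, Gamma_ppq = 4/9, Gamma_pqq = 4/3, Gamma_qpp = 0, Gamma_qpq = 8/9, Gamma_qqq = 8/3
d^2p/dtau^2 = -(Gamma_ppp*(7/4)^2 + 2*Gamma_ppq*(7/4)*(-7/4) + Gamma_pqq*(-7/4)^2) = -49/36
d^2q/dtau^2 = -(Gamma_qpp*(7/4)^2 + 2*Gamma_qpq*(7/4)*(-7/4) + Gamma_qqq*(-7/4)^2) = -49/18


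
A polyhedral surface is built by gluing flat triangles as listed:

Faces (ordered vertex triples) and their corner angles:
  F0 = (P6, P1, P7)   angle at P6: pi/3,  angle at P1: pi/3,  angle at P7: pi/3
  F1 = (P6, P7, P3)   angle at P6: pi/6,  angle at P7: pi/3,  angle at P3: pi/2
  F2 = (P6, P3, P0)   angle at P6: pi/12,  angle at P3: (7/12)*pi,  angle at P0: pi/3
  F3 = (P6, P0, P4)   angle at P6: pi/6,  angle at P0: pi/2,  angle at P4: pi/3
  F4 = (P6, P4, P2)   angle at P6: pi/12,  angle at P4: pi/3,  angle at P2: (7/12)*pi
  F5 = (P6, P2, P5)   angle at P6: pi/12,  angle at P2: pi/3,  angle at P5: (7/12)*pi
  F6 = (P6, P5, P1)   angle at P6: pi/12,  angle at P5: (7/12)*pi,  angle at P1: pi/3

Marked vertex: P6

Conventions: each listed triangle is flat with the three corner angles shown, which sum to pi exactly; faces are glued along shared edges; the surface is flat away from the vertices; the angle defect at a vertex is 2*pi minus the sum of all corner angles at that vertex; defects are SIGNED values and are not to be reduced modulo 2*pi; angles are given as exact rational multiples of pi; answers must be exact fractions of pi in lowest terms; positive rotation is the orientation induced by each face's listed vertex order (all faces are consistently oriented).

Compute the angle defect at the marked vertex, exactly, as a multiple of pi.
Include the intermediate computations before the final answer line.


Sum of corner angles at P6: pi
defect = 2*pi - pi

Answer: defect(P6) = pi


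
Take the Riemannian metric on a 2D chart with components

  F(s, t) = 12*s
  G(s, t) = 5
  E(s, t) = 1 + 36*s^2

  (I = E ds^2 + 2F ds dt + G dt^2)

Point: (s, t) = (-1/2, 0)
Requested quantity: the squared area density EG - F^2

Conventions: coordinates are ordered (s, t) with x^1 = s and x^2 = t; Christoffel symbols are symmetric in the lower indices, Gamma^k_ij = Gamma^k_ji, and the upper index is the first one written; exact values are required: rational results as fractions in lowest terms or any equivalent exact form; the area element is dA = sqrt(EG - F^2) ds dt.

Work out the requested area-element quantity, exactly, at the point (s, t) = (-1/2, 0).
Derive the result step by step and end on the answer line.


E = 10, F = -6, G = 5; EG - F^2 = 14

Answer: EG - F^2 = 14


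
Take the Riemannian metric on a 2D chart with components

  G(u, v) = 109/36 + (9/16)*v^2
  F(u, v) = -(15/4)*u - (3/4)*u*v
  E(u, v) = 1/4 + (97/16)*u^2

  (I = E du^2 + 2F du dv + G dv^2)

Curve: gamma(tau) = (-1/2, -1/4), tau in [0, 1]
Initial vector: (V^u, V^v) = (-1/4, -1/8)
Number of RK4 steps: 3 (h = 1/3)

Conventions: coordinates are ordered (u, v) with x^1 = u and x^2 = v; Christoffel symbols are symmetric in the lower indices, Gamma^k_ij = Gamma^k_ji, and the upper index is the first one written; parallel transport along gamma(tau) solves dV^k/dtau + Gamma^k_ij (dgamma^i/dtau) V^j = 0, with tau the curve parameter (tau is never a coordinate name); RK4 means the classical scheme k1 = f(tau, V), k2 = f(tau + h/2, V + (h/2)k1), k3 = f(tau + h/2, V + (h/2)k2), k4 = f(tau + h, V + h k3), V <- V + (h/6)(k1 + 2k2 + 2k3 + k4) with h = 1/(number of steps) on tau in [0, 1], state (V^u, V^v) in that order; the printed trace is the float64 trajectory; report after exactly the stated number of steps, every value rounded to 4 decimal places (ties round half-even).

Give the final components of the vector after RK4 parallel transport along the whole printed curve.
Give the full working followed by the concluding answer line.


gamma'(tau) = (0, 0); f(tau, V)^k = -Gamma^k_ij(gamma(tau)) gamma'^i(tau) V^j; h = 1/3; intermediate values shown to 6 dp
curve data and Christoffel symbols at the stage parameters:
  tau = 0.000000: gamma = (-0.500000, -0.250000), gamma' = (0.000000, 0.000000); Gamma_uuu = -1.314823, Gamma_uuv = 0.000000, Gamma_uvv = 0.625951, Gamma_vuu = -0.398465, Gamma_vuv = 0.000000, Gamma_vvv = -0.409934
  tau = 0.166667: gamma = (-0.500000, -0.250000), gamma' = (0.000000, 0.000000); Gamma_uuu = -1.314823, Gamma_uuv = 0.000000, Gamma_uvv = 0.625951, Gamma_vuu = -0.398465, Gamma_vuv = 0.000000, Gamma_vvv = -0.409934
  tau = 0.333333: gamma = (-0.500000, -0.250000), gamma' = (0.000000, 0.000000); Gamma_uuu = -1.314823, Gamma_uuv = 0.000000, Gamma_uvv = 0.625951, Gamma_vuu = -0.398465, Gamma_vuv = 0.000000, Gamma_vvv = -0.409934
  tau = 0.500000: gamma = (-0.500000, -0.250000), gamma' = (0.000000, 0.000000); Gamma_uuu = -1.314823, Gamma_uuv = 0.000000, Gamma_uvv = 0.625951, Gamma_vuu = -0.398465, Gamma_vuv = 0.000000, Gamma_vvv = -0.409934
  tau = 0.666667: gamma = (-0.500000, -0.250000), gamma' = (0.000000, 0.000000); Gamma_uuu = -1.314823, Gamma_uuv = 0.000000, Gamma_uvv = 0.625951, Gamma_vuu = -0.398465, Gamma_vuv = 0.000000, Gamma_vvv = -0.409934
  tau = 0.833333: gamma = (-0.500000, -0.250000), gamma' = (0.000000, 0.000000); Gamma_uuu = -1.314823, Gamma_uuv = 0.000000, Gamma_uvv = 0.625951, Gamma_vuu = -0.398465, Gamma_vuv = 0.000000, Gamma_vvv = -0.409934
  tau = 1.000000: gamma = (-0.500000, -0.250000), gamma' = (0.000000, 0.000000); Gamma_uuu = -1.314823, Gamma_uuv = 0.000000, Gamma_uvv = 0.625951, Gamma_vuu = -0.398465, Gamma_vuv = 0.000000, Gamma_vvv = -0.409934
step 0: V^u = -0.2500, V^v = -0.1250
step 1: k1 = (0.000000, 0.000000), k2 = (0.000000, 0.000000), k3 = (0.000000, 0.000000), k4 = (0.000000, 0.000000); V <- V + (h/6)(k1 + 2k2 + 2k3 + k4): V^u = -0.2500, V^v = -0.1250
step 2: k1 = (0.000000, 0.000000), k2 = (0.000000, 0.000000), k3 = (0.000000, 0.000000), k4 = (0.000000, 0.000000); V <- V + (h/6)(k1 + 2k2 + 2k3 + k4): V^u = -0.2500, V^v = -0.1250
step 3: k1 = (0.000000, 0.000000), k2 = (0.000000, 0.000000), k3 = (0.000000, 0.000000), k4 = (0.000000, 0.000000); V <- V + (h/6)(k1 + 2k2 + 2k3 + k4): V^u = -0.2500, V^v = -0.1250

Answer: V^u = -0.2500, V^v = -0.1250


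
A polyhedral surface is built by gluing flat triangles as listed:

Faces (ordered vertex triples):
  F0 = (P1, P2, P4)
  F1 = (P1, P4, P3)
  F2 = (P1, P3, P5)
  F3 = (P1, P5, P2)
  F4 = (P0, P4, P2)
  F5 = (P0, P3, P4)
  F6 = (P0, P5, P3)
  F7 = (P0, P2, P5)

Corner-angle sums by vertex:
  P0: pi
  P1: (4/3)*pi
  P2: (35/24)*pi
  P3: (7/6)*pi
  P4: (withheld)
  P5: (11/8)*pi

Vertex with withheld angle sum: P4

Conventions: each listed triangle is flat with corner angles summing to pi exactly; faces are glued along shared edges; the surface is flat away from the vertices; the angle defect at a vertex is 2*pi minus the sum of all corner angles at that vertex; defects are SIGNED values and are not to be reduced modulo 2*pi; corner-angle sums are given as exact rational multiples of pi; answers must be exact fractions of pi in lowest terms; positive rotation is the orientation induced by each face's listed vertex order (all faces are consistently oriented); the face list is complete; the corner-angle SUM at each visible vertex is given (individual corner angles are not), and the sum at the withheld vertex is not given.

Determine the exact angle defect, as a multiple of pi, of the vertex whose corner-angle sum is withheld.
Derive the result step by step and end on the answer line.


V = 6, E = 12, F = 8; chi = V - E + F = 2
Gauss-Bonnet: total defect = 2*pi*chi = 4*pi; visible defects sum to (11/3)*pi

Answer: defect(P4) = pi/3


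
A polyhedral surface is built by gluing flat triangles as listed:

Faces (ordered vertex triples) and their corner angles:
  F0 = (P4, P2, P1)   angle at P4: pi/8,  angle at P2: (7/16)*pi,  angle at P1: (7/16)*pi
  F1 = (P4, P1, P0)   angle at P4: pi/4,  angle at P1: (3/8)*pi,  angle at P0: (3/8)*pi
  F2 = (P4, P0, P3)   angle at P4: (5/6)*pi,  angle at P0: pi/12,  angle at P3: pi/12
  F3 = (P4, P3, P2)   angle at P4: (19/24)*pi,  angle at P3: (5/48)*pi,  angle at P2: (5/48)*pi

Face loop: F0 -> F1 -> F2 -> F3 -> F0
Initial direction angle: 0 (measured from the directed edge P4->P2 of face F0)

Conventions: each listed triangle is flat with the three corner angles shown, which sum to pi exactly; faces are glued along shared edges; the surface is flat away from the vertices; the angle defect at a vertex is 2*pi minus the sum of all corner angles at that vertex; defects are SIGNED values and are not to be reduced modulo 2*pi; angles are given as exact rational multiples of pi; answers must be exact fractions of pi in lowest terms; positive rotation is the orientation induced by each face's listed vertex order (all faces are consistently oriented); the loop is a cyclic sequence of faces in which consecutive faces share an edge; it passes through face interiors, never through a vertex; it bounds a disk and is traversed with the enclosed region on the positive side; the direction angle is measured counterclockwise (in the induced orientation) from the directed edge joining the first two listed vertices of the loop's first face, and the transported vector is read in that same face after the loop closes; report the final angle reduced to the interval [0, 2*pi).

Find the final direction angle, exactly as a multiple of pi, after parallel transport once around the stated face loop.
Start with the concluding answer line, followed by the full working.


Answer: final direction angle = 0

enclosed vertex P4: corner angles sum to 2*pi, defect = 2*pi - 2*pi = 0
adding the enclosed defects to the starting angle (mod 2*pi, induced orientation) gives the holonomy
final angle = 0 + 0 = 0 (mod 2*pi)


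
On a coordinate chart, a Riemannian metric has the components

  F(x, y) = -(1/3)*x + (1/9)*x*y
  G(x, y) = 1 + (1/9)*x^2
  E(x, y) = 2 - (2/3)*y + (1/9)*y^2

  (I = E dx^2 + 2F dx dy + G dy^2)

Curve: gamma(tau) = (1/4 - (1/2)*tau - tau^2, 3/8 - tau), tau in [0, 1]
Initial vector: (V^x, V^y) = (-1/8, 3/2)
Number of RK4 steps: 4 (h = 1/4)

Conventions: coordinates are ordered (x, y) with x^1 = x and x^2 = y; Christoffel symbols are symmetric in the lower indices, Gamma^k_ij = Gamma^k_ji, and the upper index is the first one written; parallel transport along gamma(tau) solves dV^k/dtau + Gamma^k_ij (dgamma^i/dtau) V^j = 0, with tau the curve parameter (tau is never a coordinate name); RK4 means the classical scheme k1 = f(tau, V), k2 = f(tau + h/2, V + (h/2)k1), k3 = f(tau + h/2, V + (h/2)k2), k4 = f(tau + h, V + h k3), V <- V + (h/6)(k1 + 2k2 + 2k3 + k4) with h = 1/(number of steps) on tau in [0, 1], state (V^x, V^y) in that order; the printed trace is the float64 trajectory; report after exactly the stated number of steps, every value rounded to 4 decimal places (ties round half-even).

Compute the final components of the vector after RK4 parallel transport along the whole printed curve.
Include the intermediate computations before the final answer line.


gamma'(tau) = (-1/2 - 2*tau, -1); f(tau, V)^k = -Gamma^k_ij(gamma(tau)) gamma'^i(tau) V^j; h = 1/4; intermediate values shown to 6 dp
curve data and Christoffel symbols at the stage parameters:
  tau = 0.000000: gamma = (0.250000, 0.375000), gamma' = (-0.500000, -1.000000); Gamma_xxx = 0.000000, Gamma_xxy = -0.164545, Gamma_xyy = 0.000000, Gamma_yxx = 0.000000, Gamma_yxy = 0.015671, Gamma_yyy = 0.000000
  tau = 0.125000: gamma = (0.171875, 0.250000), gamma' = (-0.750000, -1.000000); Gamma_xxx = 0.000000, Gamma_xxy = -0.165742, Gamma_xyy = 0.000000, Gamma_yxx = 0.000000, Gamma_yxy = 0.010359, Gamma_yyy = 0.000000
  tau = 0.250000: gamma = (0.062500, 0.125000), gamma' = (-1.000000, -1.000000); Gamma_xxx = 0.000000, Gamma_xxy = -0.166478, Gamma_xyy = 0.000000, Gamma_yxx = 0.000000, Gamma_yxy = 0.003619, Gamma_yyy = 0.000000
  tau = 0.375000: gamma = (-0.078125, 0.000000), gamma' = (-1.250000, -1.000000); Gamma_xxx = 0.000000, Gamma_xxy = -0.166610, Gamma_xyy = 0.000000, Gamma_yxx = 0.000000, Gamma_yxy = -0.004339, Gamma_yyy = 0.000000
  tau = 0.500000: gamma = (-0.250000, -0.125000), gamma' = (-1.500000, -1.000000); Gamma_xxx = 0.000000, Gamma_xxy = -0.165975, Gamma_xyy = 0.000000, Gamma_yxx = 0.000000, Gamma_yxy = -0.013278, Gamma_yyy = 0.000000
  tau = 0.625000: gamma = (-0.453125, -0.250000), gamma' = (-1.750000, -1.000000); Gamma_xxx = 0.000000, Gamma_xxy = -0.164409, Gamma_xyy = 0.000000, Gamma_yxx = 0.000000, Gamma_yxy = -0.022922, Gamma_yyy = 0.000000
  tau = 0.750000: gamma = (-0.687500, -0.375000), gamma' = (-2.000000, -1.000000); Gamma_xxx = 0.000000, Gamma_xxy = -0.161767, Gamma_xyy = 0.000000, Gamma_yxx = 0.000000, Gamma_yxy = -0.032953, Gamma_yyy = 0.000000
  tau = 0.875000: gamma = (-0.953125, -0.500000), gamma' = (-2.250000, -1.000000); Gamma_xxx = 0.000000, Gamma_xxy = -0.157953, Gamma_xyy = 0.000000, Gamma_yxx = 0.000000, Gamma_yxy = -0.043014, Gamma_yyy = 0.000000
  tau = 1.000000: gamma = (-1.250000, -0.625000), gamma' = (-2.500000, -1.000000); Gamma_xxx = 0.000000, Gamma_xxy = -0.152933, Gamma_xyy = 0.000000, Gamma_yxx = 0.000000, Gamma_yxy = -0.052736, Gamma_yyy = 0.000000
step 0: V^x = -0.1250, V^y = 1.5000
step 1: k1 = (-0.102840, 0.009794), k2 = (-0.163764, 0.010235), k3 = (-0.162508, 0.010157), k4 = (-0.222567, 0.004838); V <- V + (h/6)(k1 + 2k2 + 2k3 + k4): V^x = -0.1657, V^y = 1.5023
step 2: k1 = (-0.222508, 0.004837), k2 = (-0.280752, -0.007311), k3 = (-0.279222, -0.007271), k4 = (-0.334470, -0.026758); V <- V + (h/6)(k1 + 2k2 + 2k3 + k4): V^x = -0.2356, V^y = 1.5002
step 3: k1 = (-0.334382, -0.026751), k2 = (-0.385053, -0.053685), k3 = (-0.383043, -0.053405), k4 = (-0.427435, -0.087070); V <- V + (h/6)(k1 + 2k2 + 2k3 + k4): V^x = -0.3314, V^y = 1.4865
step 4: k1 = (-0.427334, -0.087050), k2 = (-0.463654, -0.126263), k3 = (-0.461195, -0.125593), k4 = (-0.488029, -0.168286); V <- V + (h/6)(k1 + 2k2 + 2k3 + k4): V^x = -0.4466, V^y = 1.4549

Answer: V^x = -0.4466, V^y = 1.4549


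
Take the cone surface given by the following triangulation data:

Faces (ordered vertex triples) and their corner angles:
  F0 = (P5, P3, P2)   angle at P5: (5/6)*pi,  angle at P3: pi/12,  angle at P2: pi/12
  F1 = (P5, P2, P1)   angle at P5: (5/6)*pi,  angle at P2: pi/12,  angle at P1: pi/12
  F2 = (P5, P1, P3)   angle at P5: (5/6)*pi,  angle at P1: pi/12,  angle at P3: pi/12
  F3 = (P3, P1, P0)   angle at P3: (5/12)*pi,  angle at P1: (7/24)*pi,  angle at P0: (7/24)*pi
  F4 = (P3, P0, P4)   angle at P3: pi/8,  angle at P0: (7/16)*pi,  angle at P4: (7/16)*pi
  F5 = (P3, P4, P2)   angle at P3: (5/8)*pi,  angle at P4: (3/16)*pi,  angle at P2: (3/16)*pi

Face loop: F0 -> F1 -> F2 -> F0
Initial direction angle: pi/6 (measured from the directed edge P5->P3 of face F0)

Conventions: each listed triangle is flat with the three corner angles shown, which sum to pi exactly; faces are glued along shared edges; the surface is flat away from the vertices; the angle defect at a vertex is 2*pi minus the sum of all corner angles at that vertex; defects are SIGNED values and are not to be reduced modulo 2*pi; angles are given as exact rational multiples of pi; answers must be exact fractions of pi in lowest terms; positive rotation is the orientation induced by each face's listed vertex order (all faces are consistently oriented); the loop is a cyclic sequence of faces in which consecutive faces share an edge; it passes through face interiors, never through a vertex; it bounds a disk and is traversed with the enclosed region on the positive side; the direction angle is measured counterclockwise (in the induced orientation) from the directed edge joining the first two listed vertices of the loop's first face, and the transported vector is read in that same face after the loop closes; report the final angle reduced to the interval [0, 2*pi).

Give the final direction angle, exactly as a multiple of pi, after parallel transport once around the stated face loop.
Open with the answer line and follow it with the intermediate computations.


Answer: final direction angle = (5/3)*pi

enclosed vertex P5: corner angles sum to (5/2)*pi, defect = 2*pi - (5/2)*pi = -pi/2
the final direction is the initial angle plus the enclosed defects, taken mod 2*pi in the induced orientation
final angle = pi/6 - pi/2 = (5/3)*pi (mod 2*pi)


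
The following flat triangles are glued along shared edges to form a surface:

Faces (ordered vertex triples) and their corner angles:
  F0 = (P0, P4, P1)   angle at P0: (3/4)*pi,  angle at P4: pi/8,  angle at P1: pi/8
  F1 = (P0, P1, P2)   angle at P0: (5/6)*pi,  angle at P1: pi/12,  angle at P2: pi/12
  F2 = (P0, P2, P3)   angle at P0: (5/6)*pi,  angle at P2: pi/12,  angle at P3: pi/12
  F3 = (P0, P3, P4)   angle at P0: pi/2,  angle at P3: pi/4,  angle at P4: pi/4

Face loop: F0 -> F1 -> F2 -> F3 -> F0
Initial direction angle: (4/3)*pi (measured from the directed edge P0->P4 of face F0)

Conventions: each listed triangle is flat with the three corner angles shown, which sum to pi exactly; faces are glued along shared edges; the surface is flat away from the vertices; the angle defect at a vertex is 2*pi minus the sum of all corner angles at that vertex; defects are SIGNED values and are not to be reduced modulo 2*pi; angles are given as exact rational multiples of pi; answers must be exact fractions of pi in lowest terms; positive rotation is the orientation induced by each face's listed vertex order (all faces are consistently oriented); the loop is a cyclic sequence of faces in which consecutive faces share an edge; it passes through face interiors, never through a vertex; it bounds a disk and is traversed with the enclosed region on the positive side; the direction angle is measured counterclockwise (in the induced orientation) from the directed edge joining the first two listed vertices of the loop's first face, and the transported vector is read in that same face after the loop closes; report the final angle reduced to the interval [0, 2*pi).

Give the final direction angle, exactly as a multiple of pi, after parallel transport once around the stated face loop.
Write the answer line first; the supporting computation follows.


Answer: final direction angle = (5/12)*pi

enclosed vertex P0: corner angles sum to (35/12)*pi, defect = 2*pi - (35/12)*pi = (-11/12)*pi
by Gauss-Bonnet the loop rotates the vector by the enclosed defect sum (positive orientation, mod 2*pi)
final angle = (4/3)*pi - (11/12)*pi = (5/12)*pi (mod 2*pi)


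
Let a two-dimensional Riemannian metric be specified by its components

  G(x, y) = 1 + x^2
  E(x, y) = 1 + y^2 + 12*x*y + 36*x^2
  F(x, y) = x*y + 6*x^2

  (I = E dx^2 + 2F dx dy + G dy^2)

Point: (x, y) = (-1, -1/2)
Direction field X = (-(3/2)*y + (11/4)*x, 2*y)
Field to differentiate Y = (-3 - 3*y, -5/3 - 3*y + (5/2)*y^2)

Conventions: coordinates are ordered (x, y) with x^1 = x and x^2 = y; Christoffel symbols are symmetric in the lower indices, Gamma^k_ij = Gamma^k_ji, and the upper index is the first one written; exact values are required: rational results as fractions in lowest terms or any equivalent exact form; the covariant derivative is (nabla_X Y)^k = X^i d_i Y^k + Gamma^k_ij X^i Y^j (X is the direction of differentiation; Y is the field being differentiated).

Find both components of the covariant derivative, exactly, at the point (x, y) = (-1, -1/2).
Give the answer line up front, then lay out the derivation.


Answer: (nabla_X Y)^x = 287/1062, (nabla_X Y)^y = 5395/1062

E = 173/4, F = 13/2, G = 2 at the point
E_x = -78, E_y = -13, F_x = -25/2, F_y = -1, G_x = -2, G_y = 0
EG - F^2 = 177/4;  g^inv = (4/177) * [[2, -13/2], [-13/2, 173/4]]
first-kind symbols [ij,l] = (1/2)(d_i g_jl + d_j g_il - d_l g_ij): [xx,x] = E_x/2 = -39, [xx,y] = F_x - E_y/2 = -6, [xy,x] = E_y/2 = -13/2, [xy,y] = G_x/2 = -1, [yy,x] = F_y - G_x/2 = 0, [yy,y] = G_y/2 = 0
Gamma^x_ij = (G*[ij,x] - F*[ij,y])/(EG - F^2), Gamma^y_ij = (E*[ij,y] - F*[ij,x])/(EG - F^2)
Gamma_xxx = -52/59, Gamma_xxy = -26/177, Gamma_xyy = 0, Gamma_yxx = -8/59, Gamma_yxy = -4/177, Gamma_yyy = 0
X = (-2, -1), Y = (-3/2, 11/24) at the point


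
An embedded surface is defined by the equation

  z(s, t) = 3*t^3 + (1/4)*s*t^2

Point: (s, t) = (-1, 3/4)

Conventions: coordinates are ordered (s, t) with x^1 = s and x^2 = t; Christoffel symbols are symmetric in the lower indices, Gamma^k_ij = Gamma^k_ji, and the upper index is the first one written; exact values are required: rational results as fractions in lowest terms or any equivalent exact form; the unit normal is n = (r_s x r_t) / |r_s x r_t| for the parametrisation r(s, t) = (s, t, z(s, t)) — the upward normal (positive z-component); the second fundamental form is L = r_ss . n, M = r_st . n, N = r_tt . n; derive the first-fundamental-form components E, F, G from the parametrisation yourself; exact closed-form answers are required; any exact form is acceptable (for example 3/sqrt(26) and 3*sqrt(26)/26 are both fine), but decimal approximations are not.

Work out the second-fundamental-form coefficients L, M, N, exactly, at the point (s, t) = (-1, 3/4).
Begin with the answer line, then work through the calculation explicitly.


Answer: L = 0, M = 24*sqrt(94177)/94177, N = 832*sqrt(94177)/94177

z_s = 9/64, z_t = 75/16, z_ss = 0, z_st = 3/8, z_tt = 13
E = 4177/4096, F = 675/1024, G = 5881/256; answer radicand W^2 = 94177/4096
unnormalised second-form numerators: l = 0, m = 3/8, n = 13; L = l/sqrt(94177/4096), and similarly M = m/sqrt(W^2), N = n/sqrt(W^2)


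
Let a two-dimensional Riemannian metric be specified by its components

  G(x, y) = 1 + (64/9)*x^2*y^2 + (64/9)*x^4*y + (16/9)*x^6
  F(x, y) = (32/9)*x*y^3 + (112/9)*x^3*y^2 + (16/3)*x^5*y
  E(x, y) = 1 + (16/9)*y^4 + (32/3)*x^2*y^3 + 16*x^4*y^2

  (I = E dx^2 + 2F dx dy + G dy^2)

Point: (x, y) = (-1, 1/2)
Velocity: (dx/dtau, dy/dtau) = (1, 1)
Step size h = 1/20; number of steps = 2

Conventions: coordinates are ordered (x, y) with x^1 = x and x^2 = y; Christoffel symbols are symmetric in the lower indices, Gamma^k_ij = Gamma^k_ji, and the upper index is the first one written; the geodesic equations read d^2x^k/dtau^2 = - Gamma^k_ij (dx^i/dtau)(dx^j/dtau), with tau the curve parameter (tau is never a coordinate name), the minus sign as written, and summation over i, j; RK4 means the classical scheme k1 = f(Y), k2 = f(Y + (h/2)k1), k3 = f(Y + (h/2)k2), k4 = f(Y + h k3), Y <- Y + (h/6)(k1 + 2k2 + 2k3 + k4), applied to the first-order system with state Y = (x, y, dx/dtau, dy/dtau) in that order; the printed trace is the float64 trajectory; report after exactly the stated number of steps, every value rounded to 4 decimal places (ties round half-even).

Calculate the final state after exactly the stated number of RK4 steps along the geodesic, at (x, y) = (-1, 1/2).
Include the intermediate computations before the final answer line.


f(Y) = (dx/dtau, dy/dtau, -Gamma^x_ij Y'^i Y'^j, -Gamma^y_ij Y'^i Y'^j) with the Gammas evaluated at the stage position; h = 0.050000; intermediate values shown to 6 dp
step 0: x = -1.0000, y = 0.5000, dx/dtau = 1.0000, dy/dtau = 1.0000
step 1:
  k1: at (x, y) = (-1.000000, 0.500000), (dx/dtau, dy/dtau) = (1.000000, 1.000000); Gamma_xxx = -0.688525, Gamma_xxy = 0.918033, Gamma_xyy = -0.459016, Gamma_yxx = 0.786885, Gamma_yxy = -1.049180, Gamma_yyy = 0.524590; k1 = (1.000000, 1.000000, -0.688525, 0.786885)
  k2: at (x, y) = (-0.975000, 0.525000), (dx/dtau, dy/dtau) = (0.982787, 1.019672); Gamma_xxx = -0.724980, Gamma_xxy = 0.921052, Gamma_xyy = -0.460305, Gamma_yxx = 0.797668, Gamma_yxy = -1.013398, Gamma_yyy = 0.506456; k2 = (0.982787, 1.019672, -0.667180, 0.734073)
  k3: at (x, y) = (-0.975430, 0.525492), (dx/dtau, dy/dtau) = (0.983320, 1.018352); Gamma_xxx = -0.725201, Gamma_xxy = 0.920890, Gamma_xyy = -0.460014, Gamma_yxx = 0.797532, Gamma_yxy = -1.012739, Gamma_yyy = 0.505896; k3 = (0.983320, 1.018352, -0.666033, 0.732462)
  k4: at (x, y) = (-0.950834, 0.550918), (dx/dtau, dy/dtau) = (0.966698, 1.036623); Gamma_xxx = -0.760247, Gamma_xxy = 0.922578, Gamma_xyy = -0.459988, Gamma_yxx = 0.806578, Gamma_yxy = -0.978802, Gamma_yyy = 0.488021; k4 = (0.966698, 1.036623, -0.644282, 0.683546)
  Y <- Y + (h/6)(k1 + 2k2 + 2k3 + k4): x = -0.9508, y = 0.5509, dx/dtau = 0.9667, dy/dtau = 1.0367
step 2:
  k1: at (x, y) = (-0.950842, 0.550939), (dx/dtau, dy/dtau) = (0.966673, 1.036696); Gamma_xxx = -0.760261, Gamma_xxy = 0.922573, Gamma_xyy = -0.459979, Gamma_yxx = 0.806575, Gamma_yxy = -0.978775, Gamma_yyy = 0.488000; k1 = (0.966673, 1.036696, -0.644318, 0.683569)
  k2: at (x, y) = (-0.926676, 0.576856), (dx/dtau, dy/dtau) = (0.950565, 1.053785); Gamma_xxx = -0.793863, Gamma_xxy = 0.923199, Gamma_xyy = -0.458729, Gamma_yxx = 0.813953, Gamma_yxy = -0.946562, Gamma_yyy = 0.470338; k2 = (0.950565, 1.053785, -0.622806, 0.638567)
  k3: at (x, y) = (-0.927078, 0.577284), (dx/dtau, dy/dtau) = (0.951103, 1.052660); Gamma_xxx = -0.793997, Gamma_xxy = 0.923036, Gamma_xyy = -0.458467, Gamma_yxx = 0.813800, Gamma_yxy = -0.946058, Gamma_yyy = 0.469902; k3 = (0.951103, 1.052660, -0.621994, 0.637507)
  k4: at (x, y) = (-0.903287, 0.603572), (dx/dtau, dy/dtau) = (0.935573, 1.068571); Gamma_xxx = -0.825983, Gamma_xxy = 0.922877, Gamma_xyy = -0.456164, Gamma_yxx = 0.819571, Gamma_yxy = -0.915712, Gamma_yyy = 0.452623; k4 = (0.935573, 1.068571, -0.601400, 0.596731)
  Y <- Y + (h/6)(k1 + 2k2 + 2k3 + k4): x = -0.9033, y = 0.6036, dx/dtau = 0.9355, dy/dtau = 1.0686

Answer: x = -0.9033, y = 0.6036, dx/dtau = 0.9355, dy/dtau = 1.0686
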